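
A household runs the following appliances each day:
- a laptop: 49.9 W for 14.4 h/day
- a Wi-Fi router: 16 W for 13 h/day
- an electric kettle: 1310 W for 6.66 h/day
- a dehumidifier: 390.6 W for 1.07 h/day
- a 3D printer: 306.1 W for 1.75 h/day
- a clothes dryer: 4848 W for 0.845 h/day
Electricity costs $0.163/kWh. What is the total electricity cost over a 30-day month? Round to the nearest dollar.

laptop: 49.9 W × 14.4 h × 30 d = 21,557 Wh = 21.56 kWh
Wi-Fi router: 16 W × 13 h × 30 d = 6,240 Wh = 6.24 kWh
electric kettle: 1310 W × 6.66 h × 30 d = 261,738 Wh = 261.7 kWh
dehumidifier: 390.6 W × 1.07 h × 30 d = 12,538 Wh = 12.54 kWh
3D printer: 306.1 W × 1.75 h × 30 d = 16,070 Wh = 16.07 kWh
clothes dryer: 4848 W × 0.845 h × 30 d = 122,897 Wh = 122.9 kWh
Total energy = 21.56 + 6.24 + 261.7 + 12.54 + 16.07 + 122.9 = 441 kWh
Cost = 441 kWh × $0.163 = $71.89 ≈ $72

$72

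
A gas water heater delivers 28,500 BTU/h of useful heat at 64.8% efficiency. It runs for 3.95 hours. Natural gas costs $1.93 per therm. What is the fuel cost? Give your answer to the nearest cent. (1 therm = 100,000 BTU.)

Heat delivered = 28,500 BTU/h × 3.95 h = 112,575 BTU
Gas input = 112,575 / 0.648 = 173,727 BTU
= 173,727 / 100,000 = 1.737 therm
Cost = 1.737 × $1.93/therm = $3.35

$3.35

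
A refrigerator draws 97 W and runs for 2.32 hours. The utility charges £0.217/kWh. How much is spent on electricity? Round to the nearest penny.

Energy = 97 W × 2.32 h = 225 Wh = 0.225 kWh
Cost = 0.225 kWh × £0.217/kWh = £0.05

£0.05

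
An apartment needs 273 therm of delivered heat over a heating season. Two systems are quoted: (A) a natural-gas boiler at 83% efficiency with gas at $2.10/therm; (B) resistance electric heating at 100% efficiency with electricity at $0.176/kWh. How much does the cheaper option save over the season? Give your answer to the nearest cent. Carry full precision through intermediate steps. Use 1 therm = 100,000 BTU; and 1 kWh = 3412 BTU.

Heat load = 273 therm × 100,000 = 27,300,000 BTU
Gas: input = 27,300,000 / 0.83 = 32,891,566 BTU = 328.9 therm → 328.9 × $2.10 = $690.72
Electric: 27,300,000 BTU / 3412 = 8,001 kWh → × $0.176 = $1,408.21
Difference = |$690.72 − $1,408.21| = $717.48

$717.48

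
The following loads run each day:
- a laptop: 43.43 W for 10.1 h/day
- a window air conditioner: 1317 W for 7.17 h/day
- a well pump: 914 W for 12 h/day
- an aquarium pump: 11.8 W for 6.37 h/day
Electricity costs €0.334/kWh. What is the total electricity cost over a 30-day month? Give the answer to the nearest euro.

€210

laptop: 43.43 W × 10.1 h × 30 d = 13,159 Wh = 13.16 kWh
window air conditioner: 1317 W × 7.17 h × 30 d = 283,287 Wh = 283.3 kWh
well pump: 914 W × 12 h × 30 d = 329,040 Wh = 329 kWh
aquarium pump: 11.8 W × 6.37 h × 30 d = 2,255 Wh = 2.255 kWh
Total energy = 13.16 + 283.3 + 329 + 2.255 = 627.7 kWh
Cost = 627.7 kWh × €0.334 = €209.67 ≈ €210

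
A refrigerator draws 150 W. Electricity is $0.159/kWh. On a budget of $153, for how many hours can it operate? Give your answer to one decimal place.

Energy budget = $153 / $0.159 per kWh = 962.3 kWh = 962,264 Wh
Runtime = 962,264 Wh / 150 W = 6,415 h

6415.1 h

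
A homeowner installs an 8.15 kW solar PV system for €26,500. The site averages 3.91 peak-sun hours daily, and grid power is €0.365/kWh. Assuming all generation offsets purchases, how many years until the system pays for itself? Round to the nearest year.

Daily generation = 8.15 kW × 3.91 h = 31.87 kWh
Annual generation = 31.87 × 365 = 11631 kWh
Annual savings = 11631 × €0.365 = €4,245.41
Payback = €26,500 / €4,245.41 = 6.24 years

6 years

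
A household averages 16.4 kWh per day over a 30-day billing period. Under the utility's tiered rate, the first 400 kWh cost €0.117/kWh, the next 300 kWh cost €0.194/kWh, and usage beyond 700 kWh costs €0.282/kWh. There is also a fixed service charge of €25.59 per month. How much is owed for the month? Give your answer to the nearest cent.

€90.24

Usage = 16.4 kWh/day × 30 days = 492 kWh
First 400 kWh × €0.117 = €46.80
Next 92 kWh × €0.194 = €17.85
Remaining tier: 0 kWh (not reached)
Energy charge = €64.65; + service €25.59 = €90.24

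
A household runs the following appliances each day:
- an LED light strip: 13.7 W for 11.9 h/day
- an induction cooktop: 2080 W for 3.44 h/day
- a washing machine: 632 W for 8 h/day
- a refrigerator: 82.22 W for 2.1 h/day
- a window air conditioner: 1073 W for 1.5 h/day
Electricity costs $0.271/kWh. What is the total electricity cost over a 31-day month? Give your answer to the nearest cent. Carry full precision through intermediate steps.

$118.93

LED light strip: 13.7 W × 11.9 h × 31 d = 5,054 Wh = 5.054 kWh
induction cooktop: 2080 W × 3.44 h × 31 d = 221,811 Wh = 221.8 kWh
washing machine: 632 W × 8 h × 31 d = 156,736 Wh = 156.7 kWh
refrigerator: 82.22 W × 2.1 h × 31 d = 5,353 Wh = 5.353 kWh
window air conditioner: 1073 W × 1.5 h × 31 d = 49,894 Wh = 49.89 kWh
Total energy = 5.054 + 221.8 + 156.7 + 5.353 + 49.89 = 438.8 kWh
Cost = 438.8 kWh × $0.271 = $118.93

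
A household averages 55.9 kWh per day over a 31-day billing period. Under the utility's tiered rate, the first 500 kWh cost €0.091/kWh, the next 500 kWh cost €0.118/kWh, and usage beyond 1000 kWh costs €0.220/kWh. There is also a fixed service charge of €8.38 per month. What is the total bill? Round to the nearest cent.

Usage = 55.9 kWh/day × 31 days = 1732.9 kWh
First 500 kWh × €0.091 = €45.50
Next 500 kWh × €0.118 = €59.00
Remaining 732.9 kWh × €0.220 = €161.24
Energy charge = €265.74; + service €8.38 = €274.12

€274.12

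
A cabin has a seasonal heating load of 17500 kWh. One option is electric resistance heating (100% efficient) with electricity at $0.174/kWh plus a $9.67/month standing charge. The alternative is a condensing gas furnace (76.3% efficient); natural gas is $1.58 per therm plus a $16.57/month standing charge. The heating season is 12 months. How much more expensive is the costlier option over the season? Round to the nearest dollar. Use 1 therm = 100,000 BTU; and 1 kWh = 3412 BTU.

Heat load = 17500 kWh × 3412 = 59,710,000 BTU
Gas: input = 59,710,000 / 0.763 = 78,256,881 BTU = 782.6 therm → 782.6 × $1.58 = $1,236.46; + 12 × $16.57 standing = $1,435.30
Electric: 59,710,000 BTU / 3412 = 17,500 kWh → × $0.174 = $3,045.00; + 12 × $9.67 standing = $3,161.04
Difference = |$1,435.30 − $3,161.04| = $1,725.74 ≈ $1726

$1726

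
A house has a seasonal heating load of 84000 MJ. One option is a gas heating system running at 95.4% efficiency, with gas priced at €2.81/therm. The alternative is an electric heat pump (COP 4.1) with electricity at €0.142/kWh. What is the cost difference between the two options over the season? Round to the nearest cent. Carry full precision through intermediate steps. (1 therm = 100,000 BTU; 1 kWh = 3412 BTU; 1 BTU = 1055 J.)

Heat load = 84000 MJ = 84,000,000,000 J / 1055 = 79,620,853 BTU
Gas: input = 79,620,853 / 0.954 = 83,460,014 BTU = 834.6 therm → 834.6 × €2.81 = €2,345.23
Heat pump: 79,620,853 BTU / 3412 = 23,340 kWh heat; / 4.1 = 5,692 kWh in → × €0.142 = €808.21
Difference = |€2,345.23 − €808.21| = €1,537.02

€1537.02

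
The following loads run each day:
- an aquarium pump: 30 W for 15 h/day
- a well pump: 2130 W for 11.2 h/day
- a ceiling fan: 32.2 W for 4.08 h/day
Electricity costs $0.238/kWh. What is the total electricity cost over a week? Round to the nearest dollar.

$41

aquarium pump: 30 W × 15 h × 7 d = 3,150 Wh = 3.15 kWh
well pump: 2130 W × 11.2 h × 7 d = 166,992 Wh = 167 kWh
ceiling fan: 32.2 W × 4.08 h × 7 d = 920 Wh = 0.9196 kWh
Total energy = 3.15 + 167 + 0.9196 = 171.1 kWh
Cost = 171.1 kWh × $0.238 = $40.71 ≈ $41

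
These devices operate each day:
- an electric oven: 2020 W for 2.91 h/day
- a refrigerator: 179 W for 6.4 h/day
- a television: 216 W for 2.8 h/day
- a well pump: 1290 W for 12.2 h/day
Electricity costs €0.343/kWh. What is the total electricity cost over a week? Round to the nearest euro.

€56

electric oven: 2020 W × 2.91 h × 7 d = 41,147 Wh = 41.15 kWh
refrigerator: 179 W × 6.4 h × 7 d = 8,019 Wh = 8.019 kWh
television: 216 W × 2.8 h × 7 d = 4,234 Wh = 4.234 kWh
well pump: 1290 W × 12.2 h × 7 d = 110,166 Wh = 110.2 kWh
Total energy = 41.15 + 8.019 + 4.234 + 110.2 = 163.6 kWh
Cost = 163.6 kWh × €0.343 = €56.10 ≈ €56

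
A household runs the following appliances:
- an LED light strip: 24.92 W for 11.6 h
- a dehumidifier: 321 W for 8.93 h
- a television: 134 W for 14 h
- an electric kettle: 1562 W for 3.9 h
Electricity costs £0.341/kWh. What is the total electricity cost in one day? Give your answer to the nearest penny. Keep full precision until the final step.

£3.79

LED light strip: 24.92 W × 11.6 h = 289 Wh = 0.2891 kWh
dehumidifier: 321 W × 8.93 h = 2,867 Wh = 2.867 kWh
television: 134 W × 14 h = 1,876 Wh = 1.876 kWh
electric kettle: 1562 W × 3.9 h = 6,092 Wh = 6.092 kWh
Total energy = 0.2891 + 2.867 + 1.876 + 6.092 = 11.12 kWh
Cost = 11.12 kWh × £0.341 = £3.79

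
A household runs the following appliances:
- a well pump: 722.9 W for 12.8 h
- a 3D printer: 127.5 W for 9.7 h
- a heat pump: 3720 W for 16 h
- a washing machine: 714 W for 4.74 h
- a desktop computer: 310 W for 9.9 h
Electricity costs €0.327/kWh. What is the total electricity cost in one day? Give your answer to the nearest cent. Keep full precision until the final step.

well pump: 722.9 W × 12.8 h = 9,253 Wh = 9.253 kWh
3D printer: 127.5 W × 9.7 h = 1,237 Wh = 1.237 kWh
heat pump: 3720 W × 16 h = 59,520 Wh = 59.52 kWh
washing machine: 714 W × 4.74 h = 3,384 Wh = 3.384 kWh
desktop computer: 310 W × 9.9 h = 3,069 Wh = 3.069 kWh
Total energy = 9.253 + 1.237 + 59.52 + 3.384 + 3.069 = 76.46 kWh
Cost = 76.46 kWh × €0.327 = €25.00

€25.00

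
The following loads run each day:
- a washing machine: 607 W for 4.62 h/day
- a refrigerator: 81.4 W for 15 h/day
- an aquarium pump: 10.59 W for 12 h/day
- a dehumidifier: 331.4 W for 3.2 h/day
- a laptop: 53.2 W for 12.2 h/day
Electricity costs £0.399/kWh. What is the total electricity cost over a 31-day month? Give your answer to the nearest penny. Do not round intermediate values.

£72.51

washing machine: 607 W × 4.62 h × 31 d = 86,935 Wh = 86.93 kWh
refrigerator: 81.4 W × 15 h × 31 d = 37,851 Wh = 37.85 kWh
aquarium pump: 10.59 W × 12 h × 31 d = 3,939 Wh = 3.939 kWh
dehumidifier: 331.4 W × 3.2 h × 31 d = 32,875 Wh = 32.87 kWh
laptop: 53.2 W × 12.2 h × 31 d = 20,120 Wh = 20.12 kWh
Total energy = 86.93 + 37.85 + 3.939 + 32.87 + 20.12 = 181.7 kWh
Cost = 181.7 kWh × £0.399 = £72.51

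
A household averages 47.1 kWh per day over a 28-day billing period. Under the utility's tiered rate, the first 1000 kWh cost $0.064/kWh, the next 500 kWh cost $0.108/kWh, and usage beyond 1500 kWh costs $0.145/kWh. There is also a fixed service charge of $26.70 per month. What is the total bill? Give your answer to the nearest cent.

Usage = 47.1 kWh/day × 28 days = 1318.8 kWh
First 1000 kWh × $0.064 = $64.00
Next 318.8 kWh × $0.108 = $34.43
Remaining tier: 0 kWh (not reached)
Energy charge = $98.43; + service $26.70 = $125.13

$125.13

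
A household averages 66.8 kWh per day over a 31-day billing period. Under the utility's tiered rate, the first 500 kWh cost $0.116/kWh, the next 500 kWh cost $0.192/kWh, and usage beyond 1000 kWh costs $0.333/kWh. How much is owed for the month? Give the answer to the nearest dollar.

$511

Usage = 66.8 kWh/day × 31 days = 2070.8 kWh
First 500 kWh × $0.116 = $58.00
Next 500 kWh × $0.192 = $96.00
Remaining 1070.8 kWh × $0.333 = $356.58
Total = $510.58 ≈ $511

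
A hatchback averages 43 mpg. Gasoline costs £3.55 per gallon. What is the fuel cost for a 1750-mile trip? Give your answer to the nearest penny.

Fuel = 1750 mi / 43 mpg = 40.7 gal
Cost = 40.7 gal × £3.55/gal = £144.48

£144.48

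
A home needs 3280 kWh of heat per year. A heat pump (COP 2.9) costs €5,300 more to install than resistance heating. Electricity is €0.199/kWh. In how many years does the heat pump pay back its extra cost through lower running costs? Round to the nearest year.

Resistance: 3280 kWh × €0.199 = €652.72/yr
Heat pump: 3280 / 2.9 = 1131 kWh in → × €0.199 = €225.08/yr
Annual savings = €427.64
Payback = €5,300 / €427.64 = 12.4 years

12 years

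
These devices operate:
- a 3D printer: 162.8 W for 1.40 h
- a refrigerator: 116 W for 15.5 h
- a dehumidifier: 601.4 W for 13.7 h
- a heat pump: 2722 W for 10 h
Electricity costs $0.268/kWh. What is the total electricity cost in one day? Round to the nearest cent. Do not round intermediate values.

$10.05

3D printer: 162.8 W × 1.40 h = 228 Wh = 0.2279 kWh
refrigerator: 116 W × 15.5 h = 1,798 Wh = 1.798 kWh
dehumidifier: 601.4 W × 13.7 h = 8,239 Wh = 8.239 kWh
heat pump: 2722 W × 10 h = 27,220 Wh = 27.22 kWh
Total energy = 0.2279 + 1.798 + 8.239 + 27.22 = 37.49 kWh
Cost = 37.49 kWh × $0.268 = $10.05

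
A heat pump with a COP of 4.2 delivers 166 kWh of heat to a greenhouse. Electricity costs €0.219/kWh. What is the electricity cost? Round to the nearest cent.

Electrical input = 166 kWh / 4.2 = 39.52 kWh
Cost = 39.52 × €0.219/kWh = €8.66

€8.66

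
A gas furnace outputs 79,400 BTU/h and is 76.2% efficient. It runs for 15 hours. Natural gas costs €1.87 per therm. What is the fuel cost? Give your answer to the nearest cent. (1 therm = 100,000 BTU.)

Heat delivered = 79,400 BTU/h × 15 h = 1,191,000 BTU
Gas input = 1,191,000 / 0.762 = 1,562,992 BTU
= 1,562,992 / 100,000 = 15.63 therm
Cost = 15.63 × €1.87/therm = €29.23

€29.23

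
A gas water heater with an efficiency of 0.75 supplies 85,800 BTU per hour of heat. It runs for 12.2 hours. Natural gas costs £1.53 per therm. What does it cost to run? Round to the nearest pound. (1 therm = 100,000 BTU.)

£21

Heat delivered = 85,800 BTU/h × 12.2 h = 1,046,760 BTU
Gas input = 1,046,760 / 0.75 = 1,395,680 BTU
= 1,395,680 / 100,000 = 13.96 therm
Cost = 13.96 × £1.53/therm = £21.35 ≈ £21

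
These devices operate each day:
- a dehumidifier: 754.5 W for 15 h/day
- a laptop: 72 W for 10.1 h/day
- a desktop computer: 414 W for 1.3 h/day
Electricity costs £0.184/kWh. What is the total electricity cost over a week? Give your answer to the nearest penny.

dehumidifier: 754.5 W × 15 h × 7 d = 79,222 Wh = 79.22 kWh
laptop: 72 W × 10.1 h × 7 d = 5,090 Wh = 5.09 kWh
desktop computer: 414 W × 1.3 h × 7 d = 3,767 Wh = 3.767 kWh
Total energy = 79.22 + 5.09 + 3.767 = 88.08 kWh
Cost = 88.08 kWh × £0.184 = £16.21

£16.21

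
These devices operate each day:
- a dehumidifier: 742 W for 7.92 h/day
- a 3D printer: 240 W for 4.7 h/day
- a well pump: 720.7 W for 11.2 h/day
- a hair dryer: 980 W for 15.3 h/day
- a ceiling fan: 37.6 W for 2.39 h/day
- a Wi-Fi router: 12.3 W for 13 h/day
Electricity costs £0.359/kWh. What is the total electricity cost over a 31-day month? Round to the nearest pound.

£337

dehumidifier: 742 W × 7.92 h × 31 d = 182,176 Wh = 182.2 kWh
3D printer: 240 W × 4.7 h × 31 d = 34,968 Wh = 34.97 kWh
well pump: 720.7 W × 11.2 h × 31 d = 250,227 Wh = 250.2 kWh
hair dryer: 980 W × 15.3 h × 31 d = 464,814 Wh = 464.8 kWh
ceiling fan: 37.6 W × 2.39 h × 31 d = 2,786 Wh = 2.786 kWh
Wi-Fi router: 12.3 W × 13 h × 31 d = 4,957 Wh = 4.957 kWh
Total energy = 182.2 + 34.97 + 250.2 + 464.8 + 2.786 + 4.957 = 939.9 kWh
Cost = 939.9 kWh × £0.359 = £337.43 ≈ £337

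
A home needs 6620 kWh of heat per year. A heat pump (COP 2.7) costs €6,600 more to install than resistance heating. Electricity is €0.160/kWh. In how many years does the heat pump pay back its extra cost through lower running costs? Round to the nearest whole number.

Resistance: 6620 kWh × €0.160 = €1,059.20/yr
Heat pump: 6620 / 2.7 = 2452 kWh in → × €0.160 = €392.30/yr
Annual savings = €666.90
Payback = €6,600 / €666.90 = 9.9 years

10 years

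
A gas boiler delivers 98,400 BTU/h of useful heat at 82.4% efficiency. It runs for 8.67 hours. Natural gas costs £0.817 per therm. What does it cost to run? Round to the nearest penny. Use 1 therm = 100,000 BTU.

Heat delivered = 98,400 BTU/h × 8.67 h = 853,128 BTU
Gas input = 853,128 / 0.824 = 1,035,350 BTU
= 1,035,350 / 100,000 = 10.35 therm
Cost = 10.35 × £0.817/therm = £8.46

£8.46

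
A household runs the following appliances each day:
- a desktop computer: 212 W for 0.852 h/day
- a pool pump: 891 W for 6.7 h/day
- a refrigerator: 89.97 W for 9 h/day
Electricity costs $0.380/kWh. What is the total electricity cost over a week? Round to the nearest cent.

desktop computer: 212 W × 0.852 h × 7 d = 1,264 Wh = 1.264 kWh
pool pump: 891 W × 6.7 h × 7 d = 41,788 Wh = 41.79 kWh
refrigerator: 89.97 W × 9 h × 7 d = 5,668 Wh = 5.668 kWh
Total energy = 1.264 + 41.79 + 5.668 = 48.72 kWh
Cost = 48.72 kWh × $0.380 = $18.51

$18.51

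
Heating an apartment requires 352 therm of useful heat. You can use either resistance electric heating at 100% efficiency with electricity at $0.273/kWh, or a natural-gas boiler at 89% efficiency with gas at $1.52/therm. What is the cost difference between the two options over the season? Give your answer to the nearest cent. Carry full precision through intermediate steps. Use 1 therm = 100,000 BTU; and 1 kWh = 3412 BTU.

Heat load = 352 therm × 100,000 = 35,200,000 BTU
Gas: input = 35,200,000 / 0.89 = 39,550,562 BTU = 395.5 therm → 395.5 × $1.52 = $601.17
Electric: 35,200,000 BTU / 3412 = 10,320 kWh → × $0.273 = $2,816.41
Difference = |$601.17 − $2,816.41| = $2,215.24

$2215.24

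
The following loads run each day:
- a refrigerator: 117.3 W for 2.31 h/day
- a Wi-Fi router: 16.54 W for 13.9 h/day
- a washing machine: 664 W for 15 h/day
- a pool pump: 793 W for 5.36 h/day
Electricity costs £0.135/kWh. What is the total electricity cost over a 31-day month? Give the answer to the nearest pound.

refrigerator: 117.3 W × 2.31 h × 31 d = 8,400 Wh = 8.4 kWh
Wi-Fi router: 16.54 W × 13.9 h × 31 d = 7,127 Wh = 7.127 kWh
washing machine: 664 W × 15 h × 31 d = 308,760 Wh = 308.8 kWh
pool pump: 793 W × 5.36 h × 31 d = 131,765 Wh = 131.8 kWh
Total energy = 8.4 + 7.127 + 308.8 + 131.8 = 456.1 kWh
Cost = 456.1 kWh × £0.135 = £61.57 ≈ £62

£62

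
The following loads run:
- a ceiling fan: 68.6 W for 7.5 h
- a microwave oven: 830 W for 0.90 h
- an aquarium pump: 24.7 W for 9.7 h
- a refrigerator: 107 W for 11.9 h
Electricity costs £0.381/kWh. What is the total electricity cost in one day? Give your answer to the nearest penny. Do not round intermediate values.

ceiling fan: 68.6 W × 7.5 h = 514 Wh = 0.5145 kWh
microwave oven: 830 W × 0.90 h = 747 Wh = 0.747 kWh
aquarium pump: 24.7 W × 9.7 h = 240 Wh = 0.2396 kWh
refrigerator: 107 W × 11.9 h = 1,273 Wh = 1.273 kWh
Total energy = 0.5145 + 0.747 + 0.2396 + 1.273 = 2.774 kWh
Cost = 2.774 kWh × £0.381 = £1.06

£1.06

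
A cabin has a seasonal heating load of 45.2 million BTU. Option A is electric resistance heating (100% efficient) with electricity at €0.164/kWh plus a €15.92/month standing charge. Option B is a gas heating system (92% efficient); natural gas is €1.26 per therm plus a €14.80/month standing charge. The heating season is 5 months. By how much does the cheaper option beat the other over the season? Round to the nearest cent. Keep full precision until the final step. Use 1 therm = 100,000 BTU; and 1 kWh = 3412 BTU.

Heat load = 45.2 × 10⁶ BTU = 45,200,000 BTU
Gas: input = 45,200,000 / 0.92 = 49,130,435 BTU = 491.3 therm → 491.3 × €1.26 = €619.04; + 5 × €14.80 standing = €693.04
Electric: 45,200,000 BTU / 3412 = 13,250 kWh → × €0.164 = €2,172.57; + 5 × €15.92 standing = €2,252.17
Difference = |€693.04 − €2,252.17| = €1,559.12

€1559.12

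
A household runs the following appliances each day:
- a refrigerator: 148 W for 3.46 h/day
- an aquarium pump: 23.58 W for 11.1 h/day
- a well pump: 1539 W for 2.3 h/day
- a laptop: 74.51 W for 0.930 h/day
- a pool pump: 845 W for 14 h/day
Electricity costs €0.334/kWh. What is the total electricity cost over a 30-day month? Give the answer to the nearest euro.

€162

refrigerator: 148 W × 3.46 h × 30 d = 15,362 Wh = 15.36 kWh
aquarium pump: 23.58 W × 11.1 h × 30 d = 7,852 Wh = 7.852 kWh
well pump: 1539 W × 2.3 h × 30 d = 106,191 Wh = 106.2 kWh
laptop: 74.51 W × 0.930 h × 30 d = 2,079 Wh = 2.079 kWh
pool pump: 845 W × 14 h × 30 d = 354,900 Wh = 354.9 kWh
Total energy = 15.36 + 7.852 + 106.2 + 2.079 + 354.9 = 486.4 kWh
Cost = 486.4 kWh × €0.334 = €162.45 ≈ €162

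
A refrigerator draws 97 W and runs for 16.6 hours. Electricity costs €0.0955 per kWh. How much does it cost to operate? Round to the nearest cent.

€0.15

Energy = 97 W × 16.6 h = 1,610 Wh = 1.61 kWh
Cost = 1.61 kWh × €0.0955/kWh = €0.15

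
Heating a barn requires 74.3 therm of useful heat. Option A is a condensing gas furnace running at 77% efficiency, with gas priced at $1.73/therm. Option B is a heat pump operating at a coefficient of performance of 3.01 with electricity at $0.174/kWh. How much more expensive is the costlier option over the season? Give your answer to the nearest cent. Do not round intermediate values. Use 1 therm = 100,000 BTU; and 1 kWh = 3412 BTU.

$41.05

Heat load = 74.3 therm × 100,000 = 7,430,000 BTU
Gas: input = 7,430,000 / 0.77 = 9,649,351 BTU = 96.49 therm → 96.49 × $1.73 = $166.93
Heat pump: 7,430,000 BTU / 3412 = 2,178 kWh heat; / 3.01 = 723.5 kWh in → × $0.174 = $125.88
Difference = |$166.93 − $125.88| = $41.05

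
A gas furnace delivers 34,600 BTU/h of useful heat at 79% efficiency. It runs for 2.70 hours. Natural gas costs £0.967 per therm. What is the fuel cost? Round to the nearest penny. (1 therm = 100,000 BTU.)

£1.14

Heat delivered = 34,600 BTU/h × 2.70 h = 93,420 BTU
Gas input = 93,420 / 0.790 = 118,253 BTU
= 118,253 / 100,000 = 1.183 therm
Cost = 1.183 × £0.967/therm = £1.14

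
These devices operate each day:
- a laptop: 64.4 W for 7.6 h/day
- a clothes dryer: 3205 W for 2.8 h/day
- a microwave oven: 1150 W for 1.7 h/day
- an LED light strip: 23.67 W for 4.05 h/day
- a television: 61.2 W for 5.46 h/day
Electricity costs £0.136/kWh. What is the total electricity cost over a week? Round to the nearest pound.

laptop: 64.4 W × 7.6 h × 7 d = 3,426 Wh = 3.426 kWh
clothes dryer: 3205 W × 2.8 h × 7 d = 62,818 Wh = 62.82 kWh
microwave oven: 1150 W × 1.7 h × 7 d = 13,685 Wh = 13.69 kWh
LED light strip: 23.67 W × 4.05 h × 7 d = 671 Wh = 0.671 kWh
television: 61.2 W × 5.46 h × 7 d = 2,339 Wh = 2.339 kWh
Total energy = 3.426 + 62.82 + 13.69 + 0.671 + 2.339 = 82.94 kWh
Cost = 82.94 kWh × £0.136 = £11.28 ≈ £11

£11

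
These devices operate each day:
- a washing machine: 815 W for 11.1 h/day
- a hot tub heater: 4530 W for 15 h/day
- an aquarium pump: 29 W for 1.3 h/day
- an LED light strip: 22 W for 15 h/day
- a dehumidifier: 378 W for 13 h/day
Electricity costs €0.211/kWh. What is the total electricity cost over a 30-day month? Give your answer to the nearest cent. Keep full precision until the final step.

washing machine: 815 W × 11.1 h × 30 d = 271,395 Wh = 271.4 kWh
hot tub heater: 4530 W × 15 h × 30 d = 2,038,500 Wh = 2,038 kWh
aquarium pump: 29 W × 1.3 h × 30 d = 1,131 Wh = 1.131 kWh
LED light strip: 22 W × 15 h × 30 d = 9,900 Wh = 9.9 kWh
dehumidifier: 378 W × 13 h × 30 d = 147,420 Wh = 147.4 kWh
Total energy = 271.4 + 2,038 + 1.131 + 9.9 + 147.4 = 2,468 kWh
Cost = 2,468 kWh × €0.211 = €520.82

€520.82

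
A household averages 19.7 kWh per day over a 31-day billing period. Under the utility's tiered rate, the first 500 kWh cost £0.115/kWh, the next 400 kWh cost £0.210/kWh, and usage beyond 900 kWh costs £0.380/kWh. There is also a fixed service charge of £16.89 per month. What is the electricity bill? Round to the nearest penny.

Usage = 19.7 kWh/day × 31 days = 610.7 kWh
First 500 kWh × £0.115 = £57.50
Next 110.7 kWh × £0.210 = £23.25
Remaining tier: 0 kWh (not reached)
Energy charge = £80.75; + service £16.89 = £97.64

£97.64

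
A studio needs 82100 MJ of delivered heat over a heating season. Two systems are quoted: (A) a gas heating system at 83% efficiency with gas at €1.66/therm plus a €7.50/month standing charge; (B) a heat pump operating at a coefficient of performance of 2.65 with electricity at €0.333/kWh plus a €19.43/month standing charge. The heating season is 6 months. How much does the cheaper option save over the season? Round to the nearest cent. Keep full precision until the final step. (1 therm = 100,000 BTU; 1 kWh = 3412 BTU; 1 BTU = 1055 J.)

Heat load = 82100 MJ = 82,100,000,000 J / 1055 = 77,819,905 BTU
Gas: input = 77,819,905 / 0.83 = 93,758,922 BTU = 937.6 therm → 937.6 × €1.66 = €1,556.40; + 6 × €7.50 standing = €1,601.40
Heat pump: 77,819,905 BTU / 3412 = 22,810 kWh heat; / 2.65 = 8,607 kWh in → × €0.333 = €2,866.03; + 6 × €19.43 standing = €2,982.61
Difference = |€1,601.40 − €2,982.61| = €1,381.21

€1381.21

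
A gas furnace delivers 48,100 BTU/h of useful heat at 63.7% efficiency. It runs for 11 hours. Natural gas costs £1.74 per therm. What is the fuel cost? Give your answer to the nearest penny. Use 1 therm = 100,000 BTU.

Heat delivered = 48,100 BTU/h × 11 h = 529,100 BTU
Gas input = 529,100 / 0.637 = 830,612 BTU
= 830,612 / 100,000 = 8.306 therm
Cost = 8.306 × £1.74/therm = £14.45

£14.45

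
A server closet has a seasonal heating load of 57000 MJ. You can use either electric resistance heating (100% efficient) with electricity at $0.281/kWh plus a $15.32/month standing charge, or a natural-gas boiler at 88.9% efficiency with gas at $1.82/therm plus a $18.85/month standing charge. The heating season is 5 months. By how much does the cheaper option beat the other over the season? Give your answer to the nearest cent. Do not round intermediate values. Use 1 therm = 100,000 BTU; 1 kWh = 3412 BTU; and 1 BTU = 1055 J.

Heat load = 57000 MJ = 57,000,000,000 J / 1055 = 54,028,436 BTU
Gas: input = 54,028,436 / 0.889 = 60,774,394 BTU = 607.7 therm → 607.7 × $1.82 = $1,106.09; + 5 × $18.85 standing = $1,200.34
Electric: 54,028,436 BTU / 3412 = 15,830 kWh → × $0.281 = $4,449.59; + 5 × $15.32 standing = $4,526.19
Difference = |$1,200.34 − $4,526.19| = $3,325.84

$3325.84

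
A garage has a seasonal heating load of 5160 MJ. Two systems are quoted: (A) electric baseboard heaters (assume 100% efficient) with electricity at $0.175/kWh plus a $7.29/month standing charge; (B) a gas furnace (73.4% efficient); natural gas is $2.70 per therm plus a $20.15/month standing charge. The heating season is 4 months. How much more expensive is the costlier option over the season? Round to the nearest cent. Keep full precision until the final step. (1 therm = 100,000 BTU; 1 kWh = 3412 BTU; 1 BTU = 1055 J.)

$19.50

Heat load = 5160 MJ = 5,160,000,000 J / 1055 = 4,890,995 BTU
Gas: input = 4,890,995 / 0.734 = 6,663,481 BTU = 66.63 therm → 66.63 × $2.70 = $179.91; + 4 × $20.15 standing = $260.51
Electric: 4,890,995 BTU / 3412 = 1,433 kWh → × $0.175 = $250.86; + 4 × $7.29 standing = $280.02
Difference = |$260.51 − $280.02| = $19.50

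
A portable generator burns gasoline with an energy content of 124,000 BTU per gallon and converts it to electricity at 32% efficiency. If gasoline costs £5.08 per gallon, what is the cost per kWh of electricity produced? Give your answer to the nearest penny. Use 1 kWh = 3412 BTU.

£0.44

Electrical output per gallon = 124,000 BTU × 0.32 / 3412 BTU/kWh = 11.63 kWh
Cost per kWh = £5.08 / 11.63 kWh = £0.437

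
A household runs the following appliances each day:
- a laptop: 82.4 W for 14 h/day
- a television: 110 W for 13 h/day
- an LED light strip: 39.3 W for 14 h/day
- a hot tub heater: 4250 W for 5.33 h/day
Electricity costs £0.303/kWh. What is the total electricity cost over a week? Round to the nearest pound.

£55

laptop: 82.4 W × 14 h × 7 d = 8,075 Wh = 8.075 kWh
television: 110 W × 13 h × 7 d = 10,010 Wh = 10.01 kWh
LED light strip: 39.3 W × 14 h × 7 d = 3,851 Wh = 3.851 kWh
hot tub heater: 4250 W × 5.33 h × 7 d = 158,568 Wh = 158.6 kWh
Total energy = 8.075 + 10.01 + 3.851 + 158.6 = 180.5 kWh
Cost = 180.5 kWh × £0.303 = £54.69 ≈ £55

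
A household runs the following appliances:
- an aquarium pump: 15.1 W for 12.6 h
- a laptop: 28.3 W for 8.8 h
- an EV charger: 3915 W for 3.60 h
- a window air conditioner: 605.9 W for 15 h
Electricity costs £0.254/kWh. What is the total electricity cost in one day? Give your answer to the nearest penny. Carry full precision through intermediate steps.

aquarium pump: 15.1 W × 12.6 h = 190 Wh = 0.1903 kWh
laptop: 28.3 W × 8.8 h = 249 Wh = 0.249 kWh
EV charger: 3915 W × 3.60 h = 14,094 Wh = 14.09 kWh
window air conditioner: 605.9 W × 15 h = 9,088 Wh = 9.088 kWh
Total energy = 0.1903 + 0.249 + 14.09 + 9.088 = 23.62 kWh
Cost = 23.62 kWh × £0.254 = £6.00

£6.00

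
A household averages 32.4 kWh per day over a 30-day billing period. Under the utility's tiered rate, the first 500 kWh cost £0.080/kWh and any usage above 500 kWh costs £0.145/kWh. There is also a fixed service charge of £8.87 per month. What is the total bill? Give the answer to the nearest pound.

Usage = 32.4 kWh/day × 30 days = 972 kWh
First 500 kWh × £0.080 = £40.00
Remaining 472 kWh × £0.145 = £68.44
Energy charge = £108.44; + service £8.87 = £117.31 ≈ £117

£117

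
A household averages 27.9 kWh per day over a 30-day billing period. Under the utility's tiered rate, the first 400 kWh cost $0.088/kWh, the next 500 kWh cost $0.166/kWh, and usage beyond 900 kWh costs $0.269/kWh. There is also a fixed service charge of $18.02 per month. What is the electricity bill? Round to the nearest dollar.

$126

Usage = 27.9 kWh/day × 30 days = 837 kWh
First 400 kWh × $0.088 = $35.20
Next 437 kWh × $0.166 = $72.54
Remaining tier: 0 kWh (not reached)
Energy charge = $107.74; + service $18.02 = $125.76 ≈ $126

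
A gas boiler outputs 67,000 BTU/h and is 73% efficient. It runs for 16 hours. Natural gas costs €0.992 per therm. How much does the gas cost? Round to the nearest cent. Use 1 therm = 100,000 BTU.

Heat delivered = 67,000 BTU/h × 16 h = 1,072,000 BTU
Gas input = 1,072,000 / 0.73 = 1,468,493 BTU
= 1,468,493 / 100,000 = 14.68 therm
Cost = 14.68 × €0.992/therm = €14.57

€14.57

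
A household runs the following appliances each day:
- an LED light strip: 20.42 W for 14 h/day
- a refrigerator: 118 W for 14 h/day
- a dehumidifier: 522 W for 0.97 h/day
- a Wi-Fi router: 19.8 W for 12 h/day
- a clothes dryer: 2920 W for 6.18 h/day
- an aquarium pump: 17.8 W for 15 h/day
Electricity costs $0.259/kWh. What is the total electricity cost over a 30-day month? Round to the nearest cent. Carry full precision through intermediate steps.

$163.13

LED light strip: 20.42 W × 14 h × 30 d = 8,576 Wh = 8.576 kWh
refrigerator: 118 W × 14 h × 30 d = 49,560 Wh = 49.56 kWh
dehumidifier: 522 W × 0.97 h × 30 d = 15,190 Wh = 15.19 kWh
Wi-Fi router: 19.8 W × 12 h × 30 d = 7,128 Wh = 7.128 kWh
clothes dryer: 2920 W × 6.18 h × 30 d = 541,368 Wh = 541.4 kWh
aquarium pump: 17.8 W × 15 h × 30 d = 8,010 Wh = 8.01 kWh
Total energy = 8.576 + 49.56 + 15.19 + 7.128 + 541.4 + 8.01 = 629.8 kWh
Cost = 629.8 kWh × $0.259 = $163.13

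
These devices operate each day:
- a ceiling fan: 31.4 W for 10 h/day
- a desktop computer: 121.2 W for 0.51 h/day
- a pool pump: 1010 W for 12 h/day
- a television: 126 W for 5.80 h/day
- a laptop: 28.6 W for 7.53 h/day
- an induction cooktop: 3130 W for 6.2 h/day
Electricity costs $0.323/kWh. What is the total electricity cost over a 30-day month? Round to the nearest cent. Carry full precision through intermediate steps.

$318.30

ceiling fan: 31.4 W × 10 h × 30 d = 9,420 Wh = 9.42 kWh
desktop computer: 121.2 W × 0.51 h × 30 d = 1,854 Wh = 1.854 kWh
pool pump: 1010 W × 12 h × 30 d = 363,600 Wh = 363.6 kWh
television: 126 W × 5.80 h × 30 d = 21,924 Wh = 21.92 kWh
laptop: 28.6 W × 7.53 h × 30 d = 6,461 Wh = 6.461 kWh
induction cooktop: 3130 W × 6.2 h × 30 d = 582,180 Wh = 582.2 kWh
Total energy = 9.42 + 1.854 + 363.6 + 21.92 + 6.461 + 582.2 = 985.4 kWh
Cost = 985.4 kWh × $0.323 = $318.30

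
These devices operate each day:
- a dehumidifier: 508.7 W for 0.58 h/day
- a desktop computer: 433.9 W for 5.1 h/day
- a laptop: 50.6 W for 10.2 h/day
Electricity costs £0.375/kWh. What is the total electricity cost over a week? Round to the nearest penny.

£7.94

dehumidifier: 508.7 W × 0.58 h × 7 d = 2,065 Wh = 2.065 kWh
desktop computer: 433.9 W × 5.1 h × 7 d = 15,490 Wh = 15.49 kWh
laptop: 50.6 W × 10.2 h × 7 d = 3,613 Wh = 3.613 kWh
Total energy = 2.065 + 15.49 + 3.613 = 21.17 kWh
Cost = 21.17 kWh × £0.375 = £7.94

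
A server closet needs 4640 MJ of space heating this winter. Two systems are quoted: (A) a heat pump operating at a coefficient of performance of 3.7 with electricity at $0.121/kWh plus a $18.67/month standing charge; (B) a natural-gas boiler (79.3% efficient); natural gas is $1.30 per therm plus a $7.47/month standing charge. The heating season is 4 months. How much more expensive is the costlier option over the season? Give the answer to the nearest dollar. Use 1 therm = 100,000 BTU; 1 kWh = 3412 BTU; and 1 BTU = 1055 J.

$15

Heat load = 4640 MJ = 4,640,000,000 J / 1055 = 4,398,104 BTU
Gas: input = 4,398,104 / 0.793 = 5,546,159 BTU = 55.46 therm → 55.46 × $1.30 = $72.10; + 4 × $7.47 standing = $101.98
Heat pump: 4,398,104 BTU / 3412 = 1,289 kWh heat; / 3.7 = 348.4 kWh in → × $0.121 = $42.15; + 4 × $18.67 standing = $116.83
Difference = |$101.98 − $116.83| = $14.85 ≈ $15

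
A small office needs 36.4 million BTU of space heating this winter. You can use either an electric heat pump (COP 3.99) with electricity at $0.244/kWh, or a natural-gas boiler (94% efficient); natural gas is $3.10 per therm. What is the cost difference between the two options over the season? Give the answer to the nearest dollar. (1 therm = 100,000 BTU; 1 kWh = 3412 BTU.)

$548

Heat load = 36.4 × 10⁶ BTU = 36,400,000 BTU
Gas: input = 36,400,000 / 0.94 = 38,723,404 BTU = 387.2 therm → 387.2 × $3.10 = $1,200.43
Heat pump: 36,400,000 BTU / 3412 = 10,670 kWh heat; / 3.99 = 2,674 kWh in → × $0.244 = $652.39
Difference = |$1,200.43 − $652.39| = $548.03 ≈ $548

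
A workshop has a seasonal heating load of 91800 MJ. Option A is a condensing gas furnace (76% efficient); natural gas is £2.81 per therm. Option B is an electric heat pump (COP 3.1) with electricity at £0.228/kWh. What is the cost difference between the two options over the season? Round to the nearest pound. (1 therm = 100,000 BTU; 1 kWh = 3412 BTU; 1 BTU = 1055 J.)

Heat load = 91800 MJ = 91,800,000,000 J / 1055 = 87,014,218 BTU
Gas: input = 87,014,218 / 0.76 = 114,492,392 BTU = 1,145 therm → 1,145 × £2.81 = £3,217.24
Heat pump: 87,014,218 BTU / 3412 = 25,500 kWh heat; / 3.1 = 8,227 kWh in → × £0.228 = £1,875.66
Difference = |£3,217.24 − £1,875.66| = £1,341.58 ≈ £1342

£1342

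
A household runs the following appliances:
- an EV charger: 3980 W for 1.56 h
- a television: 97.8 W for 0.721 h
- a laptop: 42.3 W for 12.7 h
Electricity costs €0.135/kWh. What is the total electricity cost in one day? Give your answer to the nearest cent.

€0.92

EV charger: 3980 W × 1.56 h = 6,209 Wh = 6.209 kWh
television: 97.8 W × 0.721 h = 71 Wh = 0.07051 kWh
laptop: 42.3 W × 12.7 h = 537 Wh = 0.5372 kWh
Total energy = 6.209 + 0.07051 + 0.5372 = 6.817 kWh
Cost = 6.817 kWh × €0.135 = €0.92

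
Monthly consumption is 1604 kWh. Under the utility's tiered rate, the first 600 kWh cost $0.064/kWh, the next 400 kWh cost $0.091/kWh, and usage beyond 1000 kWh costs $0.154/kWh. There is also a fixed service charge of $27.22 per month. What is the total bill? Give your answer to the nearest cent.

$195.04

First 600 kWh × $0.064 = $38.40
Next 400 kWh × $0.091 = $36.40
Remaining 604 kWh × $0.154 = $93.02
Energy charge = $167.82; + service $27.22 = $195.04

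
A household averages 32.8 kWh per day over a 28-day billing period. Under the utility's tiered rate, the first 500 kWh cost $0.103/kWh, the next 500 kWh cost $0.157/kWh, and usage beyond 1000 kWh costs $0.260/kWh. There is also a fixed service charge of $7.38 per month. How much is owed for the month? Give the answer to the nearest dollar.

$125

Usage = 32.8 kWh/day × 28 days = 918.4 kWh
First 500 kWh × $0.103 = $51.50
Next 418.4 kWh × $0.157 = $65.69
Remaining tier: 0 kWh (not reached)
Energy charge = $117.19; + service $7.38 = $124.57 ≈ $125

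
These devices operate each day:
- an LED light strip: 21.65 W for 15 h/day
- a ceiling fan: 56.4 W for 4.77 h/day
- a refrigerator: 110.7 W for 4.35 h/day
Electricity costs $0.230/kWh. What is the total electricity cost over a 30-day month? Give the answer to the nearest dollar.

$7

LED light strip: 21.65 W × 15 h × 30 d = 9,742 Wh = 9.742 kWh
ceiling fan: 56.4 W × 4.77 h × 30 d = 8,071 Wh = 8.071 kWh
refrigerator: 110.7 W × 4.35 h × 30 d = 14,446 Wh = 14.45 kWh
Total energy = 9.742 + 8.071 + 14.45 = 32.26 kWh
Cost = 32.26 kWh × $0.230 = $7.42 ≈ $7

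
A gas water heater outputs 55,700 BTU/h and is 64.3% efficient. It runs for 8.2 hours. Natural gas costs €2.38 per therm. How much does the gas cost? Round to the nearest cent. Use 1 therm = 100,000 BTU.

Heat delivered = 55,700 BTU/h × 8.2 h = 456,740 BTU
Gas input = 456,740 / 0.643 = 710,327 BTU
= 710,327 / 100,000 = 7.103 therm
Cost = 7.103 × €2.38/therm = €16.91

€16.91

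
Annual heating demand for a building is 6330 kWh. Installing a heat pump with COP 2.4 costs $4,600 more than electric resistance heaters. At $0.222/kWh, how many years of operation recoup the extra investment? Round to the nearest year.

6 years

Resistance: 6330 kWh × $0.222 = $1,405.26/yr
Heat pump: 6330 / 2.4 = 2638 kWh in → × $0.222 = $585.52/yr
Annual savings = $819.74
Payback = $4,600 / $819.74 = 5.61 years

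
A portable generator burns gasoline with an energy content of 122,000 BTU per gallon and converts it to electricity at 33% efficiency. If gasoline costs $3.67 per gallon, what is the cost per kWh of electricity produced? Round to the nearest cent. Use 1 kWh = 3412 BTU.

Electrical output per gallon = 122,000 BTU × 0.33 / 3412 BTU/kWh = 11.8 kWh
Cost per kWh = $3.67 / 11.8 kWh = $0.311

$0.31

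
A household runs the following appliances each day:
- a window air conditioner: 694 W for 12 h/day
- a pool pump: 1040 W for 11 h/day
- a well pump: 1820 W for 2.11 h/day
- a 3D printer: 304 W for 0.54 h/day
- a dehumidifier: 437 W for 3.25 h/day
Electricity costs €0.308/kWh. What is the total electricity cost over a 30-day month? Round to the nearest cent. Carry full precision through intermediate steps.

window air conditioner: 694 W × 12 h × 30 d = 249,840 Wh = 249.8 kWh
pool pump: 1040 W × 11 h × 30 d = 343,200 Wh = 343.2 kWh
well pump: 1820 W × 2.11 h × 30 d = 115,206 Wh = 115.2 kWh
3D printer: 304 W × 0.54 h × 30 d = 4,925 Wh = 4.925 kWh
dehumidifier: 437 W × 3.25 h × 30 d = 42,608 Wh = 42.61 kWh
Total energy = 249.8 + 343.2 + 115.2 + 4.925 + 42.61 = 755.8 kWh
Cost = 755.8 kWh × €0.308 = €232.78

€232.78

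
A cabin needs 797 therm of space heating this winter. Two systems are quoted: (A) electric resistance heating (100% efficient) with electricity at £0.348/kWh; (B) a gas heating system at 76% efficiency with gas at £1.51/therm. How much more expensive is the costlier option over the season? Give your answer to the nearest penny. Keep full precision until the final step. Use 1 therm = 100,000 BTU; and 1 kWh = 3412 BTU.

£6545.33

Heat load = 797 therm × 100,000 = 79,700,000 BTU
Gas: input = 79,700,000 / 0.76 = 104,868,421 BTU = 1,049 therm → 1,049 × £1.51 = £1,583.51
Electric: 79,700,000 BTU / 3412 = 23,360 kWh → × £0.348 = £8,128.84
Difference = |£1,583.51 − £8,128.84| = £6,545.33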